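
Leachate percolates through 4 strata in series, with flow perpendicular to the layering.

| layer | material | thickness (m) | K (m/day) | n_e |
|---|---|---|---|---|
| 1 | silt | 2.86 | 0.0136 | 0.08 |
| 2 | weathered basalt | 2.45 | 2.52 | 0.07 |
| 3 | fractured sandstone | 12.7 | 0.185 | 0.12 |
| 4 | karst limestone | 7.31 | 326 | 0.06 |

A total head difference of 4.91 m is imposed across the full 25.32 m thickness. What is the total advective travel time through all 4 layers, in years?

With flow normal to the layers, continuity requires the same specific discharge q through every layer.
Σ(b_i/K_i) = 2.86/0.0136 + 2.45/2.52 + 12.7/0.185 + 7.31/326 = 279.9 d.
q = Δh / Σ(b_i/K_i) = 4.91 / 279.9 = 0.01754 m/day.
In each layer the seepage velocity is v_i = q/n_i, so the layer transit time is t_i = b_i·n_i / q:
  layer 1 (silt): t_1 = 2.86 × 0.08 / 0.01754 = 13.04 d
  layer 2 (weathered basalt): t_2 = 2.45 × 0.07 / 0.01754 = 9.778 d
  layer 3 (fractured sandstone): t_3 = 12.7 × 0.12 / 0.01754 = 86.89 d
  layer 4 (karst limestone): t_4 = 7.31 × 0.06 / 0.01754 = 25.01 d
Total t = Σ t_i = 134.7 days = 0.3688 years.

0.369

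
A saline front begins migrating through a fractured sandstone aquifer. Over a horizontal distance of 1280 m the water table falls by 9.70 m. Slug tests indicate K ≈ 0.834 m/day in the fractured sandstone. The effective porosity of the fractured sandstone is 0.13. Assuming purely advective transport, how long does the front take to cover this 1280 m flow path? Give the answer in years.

72.1

Hydraulic gradient i = Δh / L = 9.70 / 1280 = 0.007578.
Darcy flux q = K · i = 0.8340 × 0.007578 = 0.006320 m/day.
Seepage velocity v = q / n_e = 0.006320 / 0.13 = 0.04862 m/day.
Travel time t = L / v = 1280 / 0.04862 = 26328 days = 72.08 years.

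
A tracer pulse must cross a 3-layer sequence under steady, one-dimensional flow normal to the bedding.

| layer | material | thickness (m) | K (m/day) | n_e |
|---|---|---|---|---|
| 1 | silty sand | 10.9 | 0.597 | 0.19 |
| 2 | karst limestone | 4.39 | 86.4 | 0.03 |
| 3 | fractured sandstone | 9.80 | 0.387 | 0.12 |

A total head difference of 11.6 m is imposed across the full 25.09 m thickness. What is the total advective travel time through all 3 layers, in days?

12.7

With flow normal to the layers, continuity requires the same specific discharge q through every layer.
Σ(b_i/K_i) = 10.9/0.597 + 4.39/86.4 + 9.80/0.387 = 43.63 d.
q = Δh / Σ(b_i/K_i) = 11.6 / 43.63 = 0.2659 m/day.
In each layer the seepage velocity is v_i = q/n_i, so the layer transit time is t_i = b_i·n_i / q:
  layer 1 (silty sand): t_1 = 10.9 × 0.19 / 0.2659 = 7.790 d
  layer 2 (karst limestone): t_2 = 4.39 × 0.03 / 0.2659 = 0.4954 d
  layer 3 (fractured sandstone): t_3 = 9.80 × 0.12 / 0.2659 = 4.423 d
Total t = Σ t_i = 12.71 days.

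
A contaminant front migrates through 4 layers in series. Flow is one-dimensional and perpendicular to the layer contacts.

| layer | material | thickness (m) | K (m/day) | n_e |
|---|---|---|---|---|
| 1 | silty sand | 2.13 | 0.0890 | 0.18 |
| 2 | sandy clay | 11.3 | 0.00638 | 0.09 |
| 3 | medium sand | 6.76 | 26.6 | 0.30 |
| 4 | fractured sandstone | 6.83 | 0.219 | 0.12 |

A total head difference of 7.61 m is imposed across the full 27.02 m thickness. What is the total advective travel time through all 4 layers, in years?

2.79

With flow normal to the layers, continuity requires the same specific discharge q through every layer.
Σ(b_i/K_i) = 2.13/0.0890 + 11.3/0.00638 + 6.76/26.6 + 6.83/0.219 = 1827 d.
q = Δh / Σ(b_i/K_i) = 7.61 / 1827 = 0.004166 m/day.
In each layer the seepage velocity is v_i = q/n_i, so the layer transit time is t_i = b_i·n_i / q:
  layer 1 (silty sand): t_1 = 2.13 × 0.18 / 0.004166 = 92.02 d
  layer 2 (sandy clay): t_2 = 11.3 × 0.09 / 0.004166 = 244.1 d
  layer 3 (medium sand): t_3 = 6.76 × 0.30 / 0.004166 = 486.8 d
  layer 4 (fractured sandstone): t_4 = 6.83 × 0.12 / 0.004166 = 196.7 d
Total t = Σ t_i = 1020 days = 2.791 years.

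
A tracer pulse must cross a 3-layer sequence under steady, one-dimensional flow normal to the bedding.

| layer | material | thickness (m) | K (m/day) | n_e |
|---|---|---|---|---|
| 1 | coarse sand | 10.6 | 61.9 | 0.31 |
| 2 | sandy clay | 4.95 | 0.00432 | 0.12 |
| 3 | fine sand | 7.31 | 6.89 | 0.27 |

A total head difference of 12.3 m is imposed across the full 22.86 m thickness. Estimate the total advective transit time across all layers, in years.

With flow normal to the layers, continuity requires the same specific discharge q through every layer.
Σ(b_i/K_i) = 10.6/61.9 + 4.95/0.00432 + 7.31/6.89 = 1147 d.
q = Δh / Σ(b_i/K_i) = 12.3 / 1147 = 0.01072 m/day.
In each layer the seepage velocity is v_i = q/n_i, so the layer transit time is t_i = b_i·n_i / q:
  layer 1 (coarse sand): t_1 = 10.6 × 0.31 / 0.01072 = 306.4 d
  layer 2 (sandy clay): t_2 = 4.95 × 0.12 / 0.01072 = 55.39 d
  layer 3 (fine sand): t_3 = 7.31 × 0.27 / 0.01072 = 184.1 d
Total t = Σ t_i = 545.9 days = 1.495 years.

1.49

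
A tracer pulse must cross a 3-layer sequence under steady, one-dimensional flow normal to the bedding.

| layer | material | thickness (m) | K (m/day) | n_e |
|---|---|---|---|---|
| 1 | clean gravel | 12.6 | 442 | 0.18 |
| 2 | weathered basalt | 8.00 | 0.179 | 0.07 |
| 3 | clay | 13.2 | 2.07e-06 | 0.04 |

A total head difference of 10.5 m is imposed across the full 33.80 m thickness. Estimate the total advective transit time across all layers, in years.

With flow normal to the layers, continuity requires the same specific discharge q through every layer.
Σ(b_i/K_i) = 12.6/442 + 8.00/0.179 + 13.2/2.07e-06 = 6.377e+06 d.
q = Δh / Σ(b_i/K_i) = 10.5 / 6.377e+06 = 1.647e-06 m/day.
In each layer the seepage velocity is v_i = q/n_i, so the layer transit time is t_i = b_i·n_i / q:
  layer 1 (clean gravel): t_1 = 12.6 × 0.18 / 1.647e-06 = 1.377e+06 d
  layer 2 (weathered basalt): t_2 = 8.00 × 0.07 / 1.647e-06 = 3.401e+05 d
  layer 3 (clay): t_3 = 13.2 × 0.04 / 1.647e-06 = 3.207e+05 d
Total t = Σ t_i = 2.038e+06 days = 5580 years.

5580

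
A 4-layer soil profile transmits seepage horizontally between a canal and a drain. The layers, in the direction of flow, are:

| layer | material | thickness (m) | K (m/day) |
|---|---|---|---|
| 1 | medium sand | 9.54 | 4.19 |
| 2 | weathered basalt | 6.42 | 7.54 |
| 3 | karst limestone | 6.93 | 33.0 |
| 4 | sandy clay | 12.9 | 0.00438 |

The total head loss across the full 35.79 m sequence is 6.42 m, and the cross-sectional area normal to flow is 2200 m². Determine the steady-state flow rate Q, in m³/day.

4.79

Flow is perpendicular to layering, so the layers act in series and the equivalent K is the thickness-weighted harmonic mean.
Total thickness L = 9.54 + 6.42 + 6.93 + 12.9 = 35.79 m.
Σ(b_i/K_i) = 9.54/4.19 + 6.42/7.54 + 6.93/33.0 + 12.9/0.00438 = 2949 d.
K_eq = L / Σ(b_i/K_i) = 35.79 / 2949 = 0.01214 m/day.
Q = K_eq · A · (Δh/L) = 0.01214 × 2200 × (6.42/35.79) = 4.790 m³/day.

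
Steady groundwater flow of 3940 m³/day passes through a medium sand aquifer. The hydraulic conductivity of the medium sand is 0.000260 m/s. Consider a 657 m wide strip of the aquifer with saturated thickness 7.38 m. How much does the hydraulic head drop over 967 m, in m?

Convert K: 0.000260 m/s × 86400 = 22.46 m/day.
Cross-sectional area A = 657 × 7.38 = 4849 m².
From Q = K·A·i, i = Q / (K·A) = 3940 / (22.46 × 4849) = 0.03617.
Head loss Δh = i · L = 0.03617 × 967 = 34.98 m.

35.0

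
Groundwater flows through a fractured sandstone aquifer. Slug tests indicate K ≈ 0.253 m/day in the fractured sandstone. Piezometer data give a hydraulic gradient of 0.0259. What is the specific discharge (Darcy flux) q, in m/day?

Hydraulic gradient i = 0.0259.
Specific discharge q = K · i = 0.2530 × 0.02590 = 0.006553 m/day.

0.00655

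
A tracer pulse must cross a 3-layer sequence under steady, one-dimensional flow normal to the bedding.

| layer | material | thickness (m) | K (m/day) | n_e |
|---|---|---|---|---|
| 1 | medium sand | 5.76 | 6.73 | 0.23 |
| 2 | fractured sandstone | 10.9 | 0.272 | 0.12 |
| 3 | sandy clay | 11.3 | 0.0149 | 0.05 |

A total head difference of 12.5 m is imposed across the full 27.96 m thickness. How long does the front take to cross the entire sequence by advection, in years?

0.560

With flow normal to the layers, continuity requires the same specific discharge q through every layer.
Σ(b_i/K_i) = 5.76/6.73 + 10.9/0.272 + 11.3/0.0149 = 799.3 d.
q = Δh / Σ(b_i/K_i) = 12.5 / 799.3 = 0.01564 m/day.
In each layer the seepage velocity is v_i = q/n_i, so the layer transit time is t_i = b_i·n_i / q:
  layer 1 (medium sand): t_1 = 5.76 × 0.23 / 0.01564 = 84.71 d
  layer 2 (fractured sandstone): t_2 = 10.9 × 0.12 / 0.01564 = 83.64 d
  layer 3 (sandy clay): t_3 = 11.3 × 0.05 / 0.01564 = 36.13 d
Total t = Σ t_i = 204.5 days = 0.5598 years.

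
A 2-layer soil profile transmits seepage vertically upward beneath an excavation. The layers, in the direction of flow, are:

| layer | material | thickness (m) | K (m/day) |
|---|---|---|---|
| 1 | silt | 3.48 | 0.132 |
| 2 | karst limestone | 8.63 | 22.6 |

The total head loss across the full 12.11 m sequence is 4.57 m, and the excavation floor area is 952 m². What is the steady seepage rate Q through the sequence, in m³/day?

Flow is perpendicular to layering, so the layers act in series and the equivalent K is the thickness-weighted harmonic mean.
Total thickness L = 3.48 + 8.63 = 12.11 m.
Σ(b_i/K_i) = 3.48/0.132 + 8.63/22.6 = 26.75 d.
K_eq = L / Σ(b_i/K_i) = 12.11 / 26.75 = 0.4528 m/day.
Q = K_eq · A · (Δh/L) = 0.4528 × 952 × (4.57/12.11) = 162.7 m³/day.

163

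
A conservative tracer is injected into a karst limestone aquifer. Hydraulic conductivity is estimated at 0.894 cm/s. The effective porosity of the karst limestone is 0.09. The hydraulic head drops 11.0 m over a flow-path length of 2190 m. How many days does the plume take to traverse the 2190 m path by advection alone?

Convert K: 0.894 cm/s × 864 = 772.4 m/day.
Hydraulic gradient i = Δh / L = 11.0 / 2190 = 0.005023.
Darcy flux q = K · i = 772.4 × 0.005023 = 3.880 m/day.
Seepage velocity v = q / n_e = 3.880 / 0.09 = 43.11 m/day.
Travel time t = L / v = 2190 / 43.11 = 50.80 days.

50.8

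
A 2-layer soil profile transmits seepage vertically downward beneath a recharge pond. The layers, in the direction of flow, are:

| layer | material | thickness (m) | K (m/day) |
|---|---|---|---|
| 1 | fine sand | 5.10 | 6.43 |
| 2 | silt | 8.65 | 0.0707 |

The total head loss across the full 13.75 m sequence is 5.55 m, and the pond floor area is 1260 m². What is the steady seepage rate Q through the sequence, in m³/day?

56.8

Flow is perpendicular to layering, so the layers act in series and the equivalent K is the thickness-weighted harmonic mean.
Total thickness L = 5.10 + 8.65 = 13.75 m.
Σ(b_i/K_i) = 5.10/6.43 + 8.65/0.0707 = 123.1 d.
K_eq = L / Σ(b_i/K_i) = 13.75 / 123.1 = 0.1117 m/day.
Q = K_eq · A · (Δh/L) = 0.1117 × 1260 × (5.55/13.75) = 56.79 m³/day.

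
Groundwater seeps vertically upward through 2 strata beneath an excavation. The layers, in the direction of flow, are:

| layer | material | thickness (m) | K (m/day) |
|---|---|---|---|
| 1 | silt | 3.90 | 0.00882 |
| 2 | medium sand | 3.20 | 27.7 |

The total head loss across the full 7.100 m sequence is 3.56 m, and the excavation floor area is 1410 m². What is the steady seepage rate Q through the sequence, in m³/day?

Flow is perpendicular to layering, so the layers act in series and the equivalent K is the thickness-weighted harmonic mean.
Total thickness L = 3.90 + 3.20 = 7.100 m.
Σ(b_i/K_i) = 3.90/0.00882 + 3.20/27.7 = 442.3 d.
K_eq = L / Σ(b_i/K_i) = 7.100 / 442.3 = 0.01605 m/day.
Q = K_eq · A · (Δh/L) = 0.01605 × 1410 × (3.56/7.100) = 11.35 m³/day.

11.3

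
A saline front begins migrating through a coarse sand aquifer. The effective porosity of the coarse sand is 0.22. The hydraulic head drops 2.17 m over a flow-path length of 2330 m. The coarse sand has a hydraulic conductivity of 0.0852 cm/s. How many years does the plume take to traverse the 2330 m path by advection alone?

Convert K: 0.0852 cm/s × 864 = 73.61 m/day.
Hydraulic gradient i = Δh / L = 2.17 / 2330 = 0.0009313.
Darcy flux q = K · i = 73.61 × 0.0009313 = 0.06856 m/day.
Seepage velocity v = q / n_e = 0.06856 / 0.22 = 0.3116 m/day.
Travel time t = L / v = 2330 / 0.3116 = 7477 days = 20.47 years.

20.5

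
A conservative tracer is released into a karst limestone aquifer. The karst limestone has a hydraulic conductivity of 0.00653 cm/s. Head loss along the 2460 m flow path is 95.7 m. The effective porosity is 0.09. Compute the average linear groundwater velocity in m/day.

2.44

Convert K: 0.00653 cm/s × 864 = 5.642 m/day.
Hydraulic gradient i = Δh / L = 95.7 / 2460 = 0.03890.
Darcy flux q = K · i = 5.642 × 0.03890 = 0.2195 m/day.
Seepage velocity v = q / n_e = 0.2195 / 0.09 = 2.439 m/day.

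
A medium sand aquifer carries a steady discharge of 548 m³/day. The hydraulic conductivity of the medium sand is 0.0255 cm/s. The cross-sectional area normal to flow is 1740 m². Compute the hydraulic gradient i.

0.0143

Convert K: 0.0255 cm/s × 864 = 22.03 m/day.
From Q = K·A·i, i = Q / (K·A) = 548 / (22.03 × 1740) = 0.01429.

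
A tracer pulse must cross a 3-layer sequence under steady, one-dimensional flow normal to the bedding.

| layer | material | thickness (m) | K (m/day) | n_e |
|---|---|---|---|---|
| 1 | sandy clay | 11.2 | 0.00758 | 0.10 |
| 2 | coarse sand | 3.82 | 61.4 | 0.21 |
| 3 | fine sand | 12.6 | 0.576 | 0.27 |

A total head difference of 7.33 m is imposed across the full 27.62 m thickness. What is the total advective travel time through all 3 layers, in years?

2.98

With flow normal to the layers, continuity requires the same specific discharge q through every layer.
Σ(b_i/K_i) = 11.2/0.00758 + 3.82/61.4 + 12.6/0.576 = 1500 d.
q = Δh / Σ(b_i/K_i) = 7.33 / 1500 = 0.004888 m/day.
In each layer the seepage velocity is v_i = q/n_i, so the layer transit time is t_i = b_i·n_i / q:
  layer 1 (sandy clay): t_1 = 11.2 × 0.10 / 0.004888 = 229.1 d
  layer 2 (coarse sand): t_2 = 3.82 × 0.21 / 0.004888 = 164.1 d
  layer 3 (fine sand): t_3 = 12.6 × 0.27 / 0.004888 = 696.0 d
Total t = Σ t_i = 1089 days = 2.982 years.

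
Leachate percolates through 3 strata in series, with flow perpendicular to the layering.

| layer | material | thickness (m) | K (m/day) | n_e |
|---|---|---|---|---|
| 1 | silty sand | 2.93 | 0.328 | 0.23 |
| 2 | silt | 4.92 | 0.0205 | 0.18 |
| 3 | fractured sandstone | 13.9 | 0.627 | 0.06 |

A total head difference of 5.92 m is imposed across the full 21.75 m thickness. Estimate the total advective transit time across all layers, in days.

110

With flow normal to the layers, continuity requires the same specific discharge q through every layer.
Σ(b_i/K_i) = 2.93/0.328 + 4.92/0.0205 + 13.9/0.627 = 271.1 d.
q = Δh / Σ(b_i/K_i) = 5.92 / 271.1 = 0.02184 m/day.
In each layer the seepage velocity is v_i = q/n_i, so the layer transit time is t_i = b_i·n_i / q:
  layer 1 (silty sand): t_1 = 2.93 × 0.23 / 0.02184 = 30.86 d
  layer 2 (silt): t_2 = 4.92 × 0.18 / 0.02184 = 40.56 d
  layer 3 (fractured sandstone): t_3 = 13.9 × 0.06 / 0.02184 = 38.19 d
Total t = Σ t_i = 109.6 days.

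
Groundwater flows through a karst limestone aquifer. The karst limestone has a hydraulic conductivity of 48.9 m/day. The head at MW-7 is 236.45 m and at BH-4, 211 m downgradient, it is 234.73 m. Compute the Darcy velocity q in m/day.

Hydraulic gradient i = (236.45 − 234.73) / 211 = 1.72 / 211 = 0.008152.
Specific discharge q = K · i = 48.90 × 0.008152 = 0.3986 m/day.

0.399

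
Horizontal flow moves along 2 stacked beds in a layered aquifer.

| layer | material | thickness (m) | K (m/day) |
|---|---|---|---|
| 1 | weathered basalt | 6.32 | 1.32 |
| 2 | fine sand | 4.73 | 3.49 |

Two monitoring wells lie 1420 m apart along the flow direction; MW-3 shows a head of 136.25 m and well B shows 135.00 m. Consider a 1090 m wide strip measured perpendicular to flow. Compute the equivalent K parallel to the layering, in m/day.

2.25

Flow is parallel to layering, so each bed carries its own Darcy discharge and the transmissivities add.
Σ(K_i·b_i) = 1.32×6.32 + 3.49×4.73 = 24.85 m²/day.
Total thickness b = 11.05 m, so K_eq = Σ(K_i·b_i)/b = 2.249 m/day.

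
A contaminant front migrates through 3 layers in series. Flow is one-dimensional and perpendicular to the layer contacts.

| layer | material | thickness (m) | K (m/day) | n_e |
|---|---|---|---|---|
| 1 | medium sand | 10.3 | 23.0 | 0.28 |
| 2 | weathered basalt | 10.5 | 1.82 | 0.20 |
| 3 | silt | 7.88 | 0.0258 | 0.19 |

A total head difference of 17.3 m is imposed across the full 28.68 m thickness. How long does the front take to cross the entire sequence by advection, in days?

117

With flow normal to the layers, continuity requires the same specific discharge q through every layer.
Σ(b_i/K_i) = 10.3/23.0 + 10.5/1.82 + 7.88/0.0258 = 311.6 d.
q = Δh / Σ(b_i/K_i) = 17.3 / 311.6 = 0.05551 m/day.
In each layer the seepage velocity is v_i = q/n_i, so the layer transit time is t_i = b_i·n_i / q:
  layer 1 (medium sand): t_1 = 10.3 × 0.28 / 0.05551 = 51.95 d
  layer 2 (weathered basalt): t_2 = 10.5 × 0.20 / 0.05551 = 37.83 d
  layer 3 (silt): t_3 = 7.88 × 0.19 / 0.05551 = 26.97 d
Total t = Σ t_i = 116.8 days.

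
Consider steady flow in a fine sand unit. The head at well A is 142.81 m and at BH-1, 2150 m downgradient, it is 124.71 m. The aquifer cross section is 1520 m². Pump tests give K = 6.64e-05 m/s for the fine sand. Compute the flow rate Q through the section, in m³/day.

Convert K: 6.64e-05 m/s × 86400 = 5.737 m/day.
Hydraulic gradient i = (142.81 − 124.71) / 2150 = 18.1 / 2150 = 0.008419.
Darcy's law: Q = K · A · i = 5.737 × 1520 × 0.008419 = 73.41 m³/day.

73.4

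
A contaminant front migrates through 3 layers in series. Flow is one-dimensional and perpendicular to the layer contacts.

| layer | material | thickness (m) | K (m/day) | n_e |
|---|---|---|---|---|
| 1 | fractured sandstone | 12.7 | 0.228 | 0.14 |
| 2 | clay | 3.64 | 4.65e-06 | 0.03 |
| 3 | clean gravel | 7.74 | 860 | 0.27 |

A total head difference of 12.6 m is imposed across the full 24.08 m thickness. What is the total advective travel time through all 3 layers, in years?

677

With flow normal to the layers, continuity requires the same specific discharge q through every layer.
Σ(b_i/K_i) = 12.7/0.228 + 3.64/4.65e-06 + 7.74/860 = 7.829e+05 d.
q = Δh / Σ(b_i/K_i) = 12.6 / 7.829e+05 = 1.610e-05 m/day.
In each layer the seepage velocity is v_i = q/n_i, so the layer transit time is t_i = b_i·n_i / q:
  layer 1 (fractured sandstone): t_1 = 12.7 × 0.14 / 1.610e-05 = 1.105e+05 d
  layer 2 (clay): t_2 = 3.64 × 0.03 / 1.610e-05 = 6785 d
  layer 3 (clean gravel): t_3 = 7.74 × 0.27 / 1.610e-05 = 1.298e+05 d
Total t = Σ t_i = 2.471e+05 days = 676.5 years.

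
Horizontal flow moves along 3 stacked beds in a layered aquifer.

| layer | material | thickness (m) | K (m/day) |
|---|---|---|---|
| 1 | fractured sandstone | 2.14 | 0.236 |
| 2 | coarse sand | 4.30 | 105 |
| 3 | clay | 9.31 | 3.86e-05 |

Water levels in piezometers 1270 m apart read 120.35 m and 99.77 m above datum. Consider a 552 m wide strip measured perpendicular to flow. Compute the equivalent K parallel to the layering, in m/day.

28.7

Flow is parallel to layering, so each bed carries its own Darcy discharge and the transmissivities add.
Σ(K_i·b_i) = 0.236×2.14 + 105×4.30 + 3.86e-05×9.31 = 452.0 m²/day.
Total thickness b = 15.75 m, so K_eq = Σ(K_i·b_i)/b = 28.70 m/day.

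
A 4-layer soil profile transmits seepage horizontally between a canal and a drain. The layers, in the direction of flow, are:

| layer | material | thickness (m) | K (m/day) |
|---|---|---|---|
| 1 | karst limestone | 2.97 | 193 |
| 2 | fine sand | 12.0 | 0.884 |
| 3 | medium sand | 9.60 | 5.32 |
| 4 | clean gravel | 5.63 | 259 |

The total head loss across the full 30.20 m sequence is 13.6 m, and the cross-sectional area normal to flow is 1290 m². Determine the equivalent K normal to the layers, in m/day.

1.96

Flow is perpendicular to layering, so the layers act in series and the equivalent K is the thickness-weighted harmonic mean.
Total thickness L = 2.97 + 12.0 + 9.60 + 5.63 = 30.20 m.
Σ(b_i/K_i) = 2.97/193 + 12.0/0.884 + 9.60/5.32 + 5.63/259 = 15.42 d.
K_eq = L / Σ(b_i/K_i) = 30.20 / 15.42 = 1.959 m/day.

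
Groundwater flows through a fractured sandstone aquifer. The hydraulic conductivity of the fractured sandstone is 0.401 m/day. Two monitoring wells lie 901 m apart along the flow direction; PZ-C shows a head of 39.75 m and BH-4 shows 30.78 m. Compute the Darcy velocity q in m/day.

Hydraulic gradient i = (39.75 − 30.78) / 901 = 8.97 / 901 = 0.009956.
Specific discharge q = K · i = 0.4010 × 0.009956 = 0.003992 m/day.

0.00399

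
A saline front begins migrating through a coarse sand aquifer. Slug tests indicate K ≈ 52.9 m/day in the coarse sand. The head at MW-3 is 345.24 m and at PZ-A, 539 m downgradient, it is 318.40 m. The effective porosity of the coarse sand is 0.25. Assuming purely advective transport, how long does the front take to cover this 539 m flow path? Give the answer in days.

Hydraulic gradient i = (345.24 − 318.40) / 539 = 26.84 / 539 = 0.04980.
Darcy flux q = K · i = 52.90 × 0.04980 = 2.634 m/day.
Seepage velocity v = q / n_e = 2.634 / 0.25 = 10.54 m/day.
Travel time t = L / v = 539 / 10.54 = 51.15 days.

51.2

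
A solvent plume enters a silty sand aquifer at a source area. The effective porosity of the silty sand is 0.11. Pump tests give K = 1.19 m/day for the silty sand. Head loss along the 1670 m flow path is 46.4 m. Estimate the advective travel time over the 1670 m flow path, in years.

15.2

Hydraulic gradient i = Δh / L = 46.4 / 1670 = 0.02778.
Darcy flux q = K · i = 1.190 × 0.02778 = 0.03306 m/day.
Seepage velocity v = q / n_e = 0.03306 / 0.11 = 0.3006 m/day.
Travel time t = L / v = 1670 / 0.3006 = 5556 days = 15.21 years.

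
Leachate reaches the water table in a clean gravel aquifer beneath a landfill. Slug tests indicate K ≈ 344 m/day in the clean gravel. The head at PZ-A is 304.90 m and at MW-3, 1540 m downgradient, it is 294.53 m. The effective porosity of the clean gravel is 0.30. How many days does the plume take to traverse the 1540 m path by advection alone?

199

Hydraulic gradient i = (304.90 − 294.53) / 1540 = 10.37 / 1540 = 0.006734.
Darcy flux q = K · i = 344.0 × 0.006734 = 2.316 m/day.
Seepage velocity v = q / n_e = 2.316 / 0.30 = 7.721 m/day.
Travel time t = L / v = 1540 / 7.721 = 199.4 days.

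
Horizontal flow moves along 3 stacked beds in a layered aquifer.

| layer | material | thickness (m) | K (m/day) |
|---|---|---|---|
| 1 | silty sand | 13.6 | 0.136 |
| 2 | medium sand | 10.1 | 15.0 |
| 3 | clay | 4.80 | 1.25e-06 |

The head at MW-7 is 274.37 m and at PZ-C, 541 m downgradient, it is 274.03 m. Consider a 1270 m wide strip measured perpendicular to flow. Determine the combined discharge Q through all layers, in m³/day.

122

Flow is parallel to layering, so each bed carries its own Darcy discharge and the transmissivities add.
Σ(K_i·b_i) = 0.136×13.6 + 15.0×10.1 + 1.25e-06×4.80 = 153.3 m²/day.
Hydraulic gradient i = (274.37 − 274.03) / 541 = 0.34 / 541 = 0.0006285.
Q = Σ(K_i·b_i) · W · i = 153.3 × 1270 × 0.0006285 = 122.4 m³/day.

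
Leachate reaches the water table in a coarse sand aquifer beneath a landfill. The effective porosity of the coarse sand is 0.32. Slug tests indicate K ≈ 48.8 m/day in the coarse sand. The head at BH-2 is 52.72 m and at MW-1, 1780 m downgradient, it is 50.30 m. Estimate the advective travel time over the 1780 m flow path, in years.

23.5

Hydraulic gradient i = (52.72 − 50.30) / 1780 = 2.42 / 1780 = 0.001360.
Darcy flux q = K · i = 48.80 × 0.001360 = 0.06635 m/day.
Seepage velocity v = q / n_e = 0.06635 / 0.32 = 0.2073 m/day.
Travel time t = L / v = 1780 / 0.2073 = 8585 days = 23.51 years.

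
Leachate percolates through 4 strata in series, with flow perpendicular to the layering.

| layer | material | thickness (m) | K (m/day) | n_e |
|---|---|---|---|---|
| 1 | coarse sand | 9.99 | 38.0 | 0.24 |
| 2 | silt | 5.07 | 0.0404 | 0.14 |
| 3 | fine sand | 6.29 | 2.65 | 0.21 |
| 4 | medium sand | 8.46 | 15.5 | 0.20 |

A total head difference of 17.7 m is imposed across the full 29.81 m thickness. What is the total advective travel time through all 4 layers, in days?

With flow normal to the layers, continuity requires the same specific discharge q through every layer.
Σ(b_i/K_i) = 9.99/38.0 + 5.07/0.0404 + 6.29/2.65 + 8.46/15.5 = 128.7 d.
q = Δh / Σ(b_i/K_i) = 17.7 / 128.7 = 0.1376 m/day.
In each layer the seepage velocity is v_i = q/n_i, so the layer transit time is t_i = b_i·n_i / q:
  layer 1 (coarse sand): t_1 = 9.99 × 0.24 / 0.1376 = 17.43 d
  layer 2 (silt): t_2 = 5.07 × 0.14 / 0.1376 = 5.160 d
  layer 3 (fine sand): t_3 = 6.29 × 0.21 / 0.1376 = 9.603 d
  layer 4 (medium sand): t_4 = 8.46 × 0.20 / 0.1376 = 12.30 d
Total t = Σ t_i = 44.49 days.

44.5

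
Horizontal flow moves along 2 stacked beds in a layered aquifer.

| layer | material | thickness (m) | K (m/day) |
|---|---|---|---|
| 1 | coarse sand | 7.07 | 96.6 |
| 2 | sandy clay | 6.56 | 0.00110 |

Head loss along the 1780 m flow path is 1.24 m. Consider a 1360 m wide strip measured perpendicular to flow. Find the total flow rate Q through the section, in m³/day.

647

Flow is parallel to layering, so each bed carries its own Darcy discharge and the transmissivities add.
Σ(K_i·b_i) = 96.6×7.07 + 0.00110×6.56 = 683.0 m²/day.
Hydraulic gradient i = Δh / L = 1.24 / 1780 = 0.0006966.
Q = Σ(K_i·b_i) · W · i = 683.0 × 1360 × 0.0006966 = 647.1 m³/day.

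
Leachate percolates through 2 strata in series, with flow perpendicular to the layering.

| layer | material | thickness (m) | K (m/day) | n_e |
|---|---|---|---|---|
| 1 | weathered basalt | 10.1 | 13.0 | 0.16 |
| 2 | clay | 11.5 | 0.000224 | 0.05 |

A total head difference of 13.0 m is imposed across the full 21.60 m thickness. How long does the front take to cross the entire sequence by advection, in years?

23.7

With flow normal to the layers, continuity requires the same specific discharge q through every layer.
Σ(b_i/K_i) = 10.1/13.0 + 11.5/0.000224 = 51340 d.
q = Δh / Σ(b_i/K_i) = 13.0 / 51340 = 0.0002532 m/day.
In each layer the seepage velocity is v_i = q/n_i, so the layer transit time is t_i = b_i·n_i / q:
  layer 1 (weathered basalt): t_1 = 10.1 × 0.16 / 0.0002532 = 6382 d
  layer 2 (clay): t_2 = 11.5 × 0.05 / 0.0002532 = 2271 d
Total t = Σ t_i = 8653 days = 23.69 years.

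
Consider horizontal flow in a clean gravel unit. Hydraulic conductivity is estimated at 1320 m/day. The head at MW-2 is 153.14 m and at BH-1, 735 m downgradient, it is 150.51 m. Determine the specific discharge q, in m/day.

Hydraulic gradient i = (153.14 − 150.51) / 735 = 2.63 / 735 = 0.003578.
Specific discharge q = K · i = 1320 × 0.003578 = 4.723 m/day.

4.72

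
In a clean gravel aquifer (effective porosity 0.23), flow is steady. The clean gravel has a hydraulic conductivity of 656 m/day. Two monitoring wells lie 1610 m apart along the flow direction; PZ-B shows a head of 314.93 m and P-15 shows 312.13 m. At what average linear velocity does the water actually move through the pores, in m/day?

Hydraulic gradient i = (314.93 − 312.13) / 1610 = 2.8 / 1610 = 0.001739.
Darcy flux q = K · i = 656.0 × 0.001739 = 1.141 m/day.
Seepage velocity v = q / n_e = 1.141 / 0.23 = 4.960 m/day.

4.96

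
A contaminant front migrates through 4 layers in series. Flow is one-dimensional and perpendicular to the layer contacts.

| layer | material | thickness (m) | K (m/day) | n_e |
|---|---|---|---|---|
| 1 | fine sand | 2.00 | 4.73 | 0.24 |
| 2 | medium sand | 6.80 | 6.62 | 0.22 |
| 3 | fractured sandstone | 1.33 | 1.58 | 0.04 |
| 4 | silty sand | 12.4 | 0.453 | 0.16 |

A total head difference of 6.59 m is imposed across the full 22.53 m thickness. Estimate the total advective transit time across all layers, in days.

18.1

With flow normal to the layers, continuity requires the same specific discharge q through every layer.
Σ(b_i/K_i) = 2.00/4.73 + 6.80/6.62 + 1.33/1.58 + 12.4/0.453 = 29.66 d.
q = Δh / Σ(b_i/K_i) = 6.59 / 29.66 = 0.2221 m/day.
In each layer the seepage velocity is v_i = q/n_i, so the layer transit time is t_i = b_i·n_i / q:
  layer 1 (fine sand): t_1 = 2.00 × 0.24 / 0.2221 = 2.161 d
  layer 2 (medium sand): t_2 = 6.80 × 0.22 / 0.2221 = 6.734 d
  layer 3 (fractured sandstone): t_3 = 1.33 × 0.04 / 0.2221 = 0.2395 d
  layer 4 (silty sand): t_4 = 12.4 × 0.16 / 0.2221 = 8.931 d
Total t = Σ t_i = 18.07 days.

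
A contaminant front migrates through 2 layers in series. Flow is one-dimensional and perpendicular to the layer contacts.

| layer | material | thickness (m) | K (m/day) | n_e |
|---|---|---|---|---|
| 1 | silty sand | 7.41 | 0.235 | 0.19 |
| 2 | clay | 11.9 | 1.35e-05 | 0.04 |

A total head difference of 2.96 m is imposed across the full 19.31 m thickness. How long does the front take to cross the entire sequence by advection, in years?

1540

With flow normal to the layers, continuity requires the same specific discharge q through every layer.
Σ(b_i/K_i) = 7.41/0.235 + 11.9/1.35e-05 = 8.815e+05 d.
q = Δh / Σ(b_i/K_i) = 2.96 / 8.815e+05 = 3.358e-06 m/day.
In each layer the seepage velocity is v_i = q/n_i, so the layer transit time is t_i = b_i·n_i / q:
  layer 1 (silty sand): t_1 = 7.41 × 0.19 / 3.358e-06 = 4.193e+05 d
  layer 2 (clay): t_2 = 11.9 × 0.04 / 3.358e-06 = 1.418e+05 d
Total t = Σ t_i = 5.610e+05 days = 1536 years.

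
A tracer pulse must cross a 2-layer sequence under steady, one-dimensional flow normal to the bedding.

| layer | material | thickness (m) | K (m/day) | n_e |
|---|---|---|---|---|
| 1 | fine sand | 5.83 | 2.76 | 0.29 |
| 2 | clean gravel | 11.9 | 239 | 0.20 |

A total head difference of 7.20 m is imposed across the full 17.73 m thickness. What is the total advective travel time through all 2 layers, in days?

With flow normal to the layers, continuity requires the same specific discharge q through every layer.
Σ(b_i/K_i) = 5.83/2.76 + 11.9/239 = 2.162 d.
q = Δh / Σ(b_i/K_i) = 7.20 / 2.162 = 3.330 m/day.
In each layer the seepage velocity is v_i = q/n_i, so the layer transit time is t_i = b_i·n_i / q:
  layer 1 (fine sand): t_1 = 5.83 × 0.29 / 3.330 = 0.5077 d
  layer 2 (clean gravel): t_2 = 11.9 × 0.20 / 3.330 = 0.7147 d
Total t = Σ t_i = 1.222 days.

1.22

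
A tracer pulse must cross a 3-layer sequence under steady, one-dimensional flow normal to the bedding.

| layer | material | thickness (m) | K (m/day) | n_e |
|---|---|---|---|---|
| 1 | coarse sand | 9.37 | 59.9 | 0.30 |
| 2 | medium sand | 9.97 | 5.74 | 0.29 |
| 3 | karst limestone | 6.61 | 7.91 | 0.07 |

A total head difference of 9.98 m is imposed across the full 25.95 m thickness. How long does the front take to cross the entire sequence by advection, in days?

With flow normal to the layers, continuity requires the same specific discharge q through every layer.
Σ(b_i/K_i) = 9.37/59.9 + 9.97/5.74 + 6.61/7.91 = 2.729 d.
q = Δh / Σ(b_i/K_i) = 9.98 / 2.729 = 3.657 m/day.
In each layer the seepage velocity is v_i = q/n_i, so the layer transit time is t_i = b_i·n_i / q:
  layer 1 (coarse sand): t_1 = 9.37 × 0.30 / 3.657 = 0.7687 d
  layer 2 (medium sand): t_2 = 9.97 × 0.29 / 3.657 = 0.7906 d
  layer 3 (karst limestone): t_3 = 6.61 × 0.07 / 3.657 = 0.1265 d
Total t = Σ t_i = 1.686 days.

1.69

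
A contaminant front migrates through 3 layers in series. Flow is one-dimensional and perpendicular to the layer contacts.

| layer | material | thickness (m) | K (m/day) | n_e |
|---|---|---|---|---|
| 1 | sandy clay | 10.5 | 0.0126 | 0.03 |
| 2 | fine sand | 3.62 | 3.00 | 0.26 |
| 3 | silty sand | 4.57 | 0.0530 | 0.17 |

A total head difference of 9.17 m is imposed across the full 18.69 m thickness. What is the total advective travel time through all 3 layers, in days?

With flow normal to the layers, continuity requires the same specific discharge q through every layer.
Σ(b_i/K_i) = 10.5/0.0126 + 3.62/3.00 + 4.57/0.0530 = 920.8 d.
q = Δh / Σ(b_i/K_i) = 9.17 / 920.8 = 0.009959 m/day.
In each layer the seepage velocity is v_i = q/n_i, so the layer transit time is t_i = b_i·n_i / q:
  layer 1 (sandy clay): t_1 = 10.5 × 0.03 / 0.009959 = 31.63 d
  layer 2 (fine sand): t_2 = 3.62 × 0.26 / 0.009959 = 94.51 d
  layer 3 (silty sand): t_3 = 4.57 × 0.17 / 0.009959 = 78.01 d
Total t = Σ t_i = 204.1 days.

204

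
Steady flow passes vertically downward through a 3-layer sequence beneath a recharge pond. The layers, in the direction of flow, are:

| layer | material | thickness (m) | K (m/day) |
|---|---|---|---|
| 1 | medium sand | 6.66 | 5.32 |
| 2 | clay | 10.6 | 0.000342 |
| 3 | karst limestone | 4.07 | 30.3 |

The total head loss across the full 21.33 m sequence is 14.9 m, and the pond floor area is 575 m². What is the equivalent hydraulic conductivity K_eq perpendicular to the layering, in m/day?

0.000688

Flow is perpendicular to layering, so the layers act in series and the equivalent K is the thickness-weighted harmonic mean.
Total thickness L = 6.66 + 10.6 + 4.07 = 21.33 m.
Σ(b_i/K_i) = 6.66/5.32 + 10.6/0.000342 + 4.07/30.3 = 30996 d.
K_eq = L / Σ(b_i/K_i) = 21.33 / 30996 = 0.0006882 m/day.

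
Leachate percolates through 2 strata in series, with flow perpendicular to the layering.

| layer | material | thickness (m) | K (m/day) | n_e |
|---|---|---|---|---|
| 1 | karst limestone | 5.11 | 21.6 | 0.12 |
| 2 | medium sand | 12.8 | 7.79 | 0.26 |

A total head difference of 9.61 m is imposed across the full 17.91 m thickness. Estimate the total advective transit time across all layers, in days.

With flow normal to the layers, continuity requires the same specific discharge q through every layer.
Σ(b_i/K_i) = 5.11/21.6 + 12.8/7.79 = 1.880 d.
q = Δh / Σ(b_i/K_i) = 9.61 / 1.880 = 5.113 m/day.
In each layer the seepage velocity is v_i = q/n_i, so the layer transit time is t_i = b_i·n_i / q:
  layer 1 (karst limestone): t_1 = 5.11 × 0.12 / 5.113 = 0.1199 d
  layer 2 (medium sand): t_2 = 12.8 × 0.26 / 5.113 = 0.6510 d
Total t = Σ t_i = 0.7709 days.

0.771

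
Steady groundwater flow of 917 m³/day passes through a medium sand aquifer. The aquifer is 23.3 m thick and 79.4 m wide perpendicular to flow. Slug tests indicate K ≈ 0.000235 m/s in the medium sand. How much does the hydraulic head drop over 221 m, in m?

5.40

Convert K: 0.000235 m/s × 86400 = 20.30 m/day.
Cross-sectional area A = 79.4 × 23.3 = 1850 m².
From Q = K·A·i, i = Q / (K·A) = 917 / (20.30 × 1850) = 0.02441.
Head loss Δh = i · L = 0.02441 × 221 = 5.395 m.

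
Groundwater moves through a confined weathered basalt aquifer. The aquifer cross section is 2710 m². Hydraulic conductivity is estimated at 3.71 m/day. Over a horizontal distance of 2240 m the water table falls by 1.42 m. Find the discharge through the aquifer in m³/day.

Hydraulic gradient i = Δh / L = 1.42 / 2240 = 0.0006339.
Darcy's law: Q = K · A · i = 3.710 × 2710 × 0.0006339 = 6.374 m³/day.

6.37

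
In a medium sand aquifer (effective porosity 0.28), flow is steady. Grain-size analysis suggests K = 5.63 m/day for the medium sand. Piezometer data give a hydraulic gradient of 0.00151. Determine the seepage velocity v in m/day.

0.0304

Hydraulic gradient i = 0.00151.
Darcy flux q = K · i = 5.630 × 0.001510 = 0.008501 m/day.
Seepage velocity v = q / n_e = 0.008501 / 0.28 = 0.03036 m/day.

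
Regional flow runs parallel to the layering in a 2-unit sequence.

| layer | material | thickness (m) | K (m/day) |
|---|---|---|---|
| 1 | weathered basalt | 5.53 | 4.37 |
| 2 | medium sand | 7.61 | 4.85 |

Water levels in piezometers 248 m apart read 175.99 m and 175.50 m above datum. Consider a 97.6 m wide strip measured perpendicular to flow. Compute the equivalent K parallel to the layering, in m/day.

4.65

Flow is parallel to layering, so each bed carries its own Darcy discharge and the transmissivities add.
Σ(K_i·b_i) = 4.37×5.53 + 4.85×7.61 = 61.07 m²/day.
Total thickness b = 13.14 m, so K_eq = Σ(K_i·b_i)/b = 4.648 m/day.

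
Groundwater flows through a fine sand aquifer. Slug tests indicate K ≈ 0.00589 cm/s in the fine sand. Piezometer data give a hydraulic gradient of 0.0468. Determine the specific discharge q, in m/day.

Convert K: 0.00589 cm/s × 864 = 5.089 m/day.
Hydraulic gradient i = 0.0468.
Specific discharge q = K · i = 5.089 × 0.04680 = 0.2382 m/day.

0.238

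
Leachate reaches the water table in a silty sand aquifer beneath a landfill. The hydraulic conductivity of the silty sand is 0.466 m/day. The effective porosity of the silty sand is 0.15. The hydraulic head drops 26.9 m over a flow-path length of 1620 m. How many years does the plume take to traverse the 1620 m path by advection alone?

86.0

Hydraulic gradient i = Δh / L = 26.9 / 1620 = 0.01660.
Darcy flux q = K · i = 0.4660 × 0.01660 = 0.007738 m/day.
Seepage velocity v = q / n_e = 0.007738 / 0.15 = 0.05159 m/day.
Travel time t = L / v = 1620 / 0.05159 = 31404 days = 85.98 years.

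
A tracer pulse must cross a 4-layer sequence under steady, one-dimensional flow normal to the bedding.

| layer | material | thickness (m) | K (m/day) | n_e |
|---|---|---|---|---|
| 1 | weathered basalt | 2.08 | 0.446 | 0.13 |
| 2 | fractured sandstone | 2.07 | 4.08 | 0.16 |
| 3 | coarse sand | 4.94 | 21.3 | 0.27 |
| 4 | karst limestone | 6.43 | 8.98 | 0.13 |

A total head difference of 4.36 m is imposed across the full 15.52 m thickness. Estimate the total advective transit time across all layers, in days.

With flow normal to the layers, continuity requires the same specific discharge q through every layer.
Σ(b_i/K_i) = 2.08/0.446 + 2.07/4.08 + 4.94/21.3 + 6.43/8.98 = 6.119 d.
q = Δh / Σ(b_i/K_i) = 4.36 / 6.119 = 0.7125 m/day.
In each layer the seepage velocity is v_i = q/n_i, so the layer transit time is t_i = b_i·n_i / q:
  layer 1 (weathered basalt): t_1 = 2.08 × 0.13 / 0.7125 = 0.3795 d
  layer 2 (fractured sandstone): t_2 = 2.07 × 0.16 / 0.7125 = 0.4648 d
  layer 3 (coarse sand): t_3 = 4.94 × 0.27 / 0.7125 = 1.872 d
  layer 4 (karst limestone): t_4 = 6.43 × 0.13 / 0.7125 = 1.173 d
Total t = Σ t_i = 3.889 days.

3.89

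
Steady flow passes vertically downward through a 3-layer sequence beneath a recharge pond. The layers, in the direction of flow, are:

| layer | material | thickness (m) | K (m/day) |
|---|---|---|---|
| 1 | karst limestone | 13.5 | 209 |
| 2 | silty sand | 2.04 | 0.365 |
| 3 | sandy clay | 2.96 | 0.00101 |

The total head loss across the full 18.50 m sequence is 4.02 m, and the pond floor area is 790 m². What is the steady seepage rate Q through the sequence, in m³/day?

1.08

Flow is perpendicular to layering, so the layers act in series and the equivalent K is the thickness-weighted harmonic mean.
Total thickness L = 13.5 + 2.04 + 2.96 = 18.50 m.
Σ(b_i/K_i) = 13.5/209 + 2.04/0.365 + 2.96/0.00101 = 2936 d.
K_eq = L / Σ(b_i/K_i) = 18.50 / 2936 = 0.006300 m/day.
Q = K_eq · A · (Δh/L) = 0.006300 × 790 × (4.02/18.50) = 1.082 m³/day.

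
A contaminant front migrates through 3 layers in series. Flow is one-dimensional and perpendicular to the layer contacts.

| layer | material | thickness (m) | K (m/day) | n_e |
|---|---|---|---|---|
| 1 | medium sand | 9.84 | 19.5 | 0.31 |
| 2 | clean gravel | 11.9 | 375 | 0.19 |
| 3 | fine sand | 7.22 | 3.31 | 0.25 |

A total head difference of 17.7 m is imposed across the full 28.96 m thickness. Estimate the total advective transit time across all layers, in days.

1.09

With flow normal to the layers, continuity requires the same specific discharge q through every layer.
Σ(b_i/K_i) = 9.84/19.5 + 11.9/375 + 7.22/3.31 = 2.718 d.
q = Δh / Σ(b_i/K_i) = 17.7 / 2.718 = 6.513 m/day.
In each layer the seepage velocity is v_i = q/n_i, so the layer transit time is t_i = b_i·n_i / q:
  layer 1 (medium sand): t_1 = 9.84 × 0.31 / 6.513 = 0.4684 d
  layer 2 (clean gravel): t_2 = 11.9 × 0.19 / 6.513 = 0.3471 d
  layer 3 (fine sand): t_3 = 7.22 × 0.25 / 6.513 = 0.2771 d
Total t = Σ t_i = 1.093 days.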